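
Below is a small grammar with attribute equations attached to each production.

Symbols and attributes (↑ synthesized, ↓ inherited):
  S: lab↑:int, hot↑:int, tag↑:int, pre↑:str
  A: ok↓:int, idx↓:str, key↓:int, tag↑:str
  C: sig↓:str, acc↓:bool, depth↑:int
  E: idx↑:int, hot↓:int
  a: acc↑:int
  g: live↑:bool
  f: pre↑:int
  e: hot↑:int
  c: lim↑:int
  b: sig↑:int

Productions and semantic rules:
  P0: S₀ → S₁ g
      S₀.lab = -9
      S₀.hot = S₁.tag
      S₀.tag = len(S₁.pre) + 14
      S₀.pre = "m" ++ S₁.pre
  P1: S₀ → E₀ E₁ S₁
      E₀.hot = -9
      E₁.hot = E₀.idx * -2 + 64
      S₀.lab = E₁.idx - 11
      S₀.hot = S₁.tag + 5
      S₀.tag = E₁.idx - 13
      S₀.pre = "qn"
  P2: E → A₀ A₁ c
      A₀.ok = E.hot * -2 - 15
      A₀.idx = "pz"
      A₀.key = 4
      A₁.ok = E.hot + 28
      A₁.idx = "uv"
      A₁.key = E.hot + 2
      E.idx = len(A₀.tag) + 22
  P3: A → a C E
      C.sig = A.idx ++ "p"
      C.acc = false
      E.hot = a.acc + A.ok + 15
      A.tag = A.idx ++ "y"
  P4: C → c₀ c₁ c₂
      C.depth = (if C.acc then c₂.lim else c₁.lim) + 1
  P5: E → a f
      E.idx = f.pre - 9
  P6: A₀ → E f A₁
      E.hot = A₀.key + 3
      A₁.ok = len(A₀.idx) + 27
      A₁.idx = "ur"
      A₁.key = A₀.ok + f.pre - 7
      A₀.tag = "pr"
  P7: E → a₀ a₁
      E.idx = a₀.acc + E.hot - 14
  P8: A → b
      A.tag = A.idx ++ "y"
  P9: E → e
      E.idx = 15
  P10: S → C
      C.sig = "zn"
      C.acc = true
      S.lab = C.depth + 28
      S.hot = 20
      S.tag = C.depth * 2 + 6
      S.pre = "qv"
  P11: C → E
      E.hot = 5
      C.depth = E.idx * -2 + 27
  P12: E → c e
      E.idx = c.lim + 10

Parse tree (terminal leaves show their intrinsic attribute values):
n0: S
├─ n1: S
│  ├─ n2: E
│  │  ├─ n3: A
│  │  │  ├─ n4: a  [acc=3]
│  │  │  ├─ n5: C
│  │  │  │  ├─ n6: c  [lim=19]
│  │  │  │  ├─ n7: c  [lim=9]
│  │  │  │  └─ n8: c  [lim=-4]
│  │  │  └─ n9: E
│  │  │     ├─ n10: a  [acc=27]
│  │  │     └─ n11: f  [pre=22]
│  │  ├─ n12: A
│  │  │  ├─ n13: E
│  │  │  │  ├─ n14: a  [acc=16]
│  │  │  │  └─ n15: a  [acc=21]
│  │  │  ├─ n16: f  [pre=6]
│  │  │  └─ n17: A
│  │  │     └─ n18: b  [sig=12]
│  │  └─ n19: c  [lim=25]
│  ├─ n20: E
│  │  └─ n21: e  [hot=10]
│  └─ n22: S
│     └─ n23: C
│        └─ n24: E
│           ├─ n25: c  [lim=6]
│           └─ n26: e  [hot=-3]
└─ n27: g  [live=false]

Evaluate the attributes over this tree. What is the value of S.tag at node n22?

-4

1. n2.hot = -9  [-9]
2. n3.ok = 3  [E.hot * -2 - 15]
3. n3.idx = "pz"  ["pz"]
4. n3.key = 4  [4]
5. n4.acc = 3  [terminal]
6. n5.sig = "pzp"  [A.idx ++ "p"]
7. n5.acc = false  [false]
8. n6.lim = 19  [terminal]
9. n7.lim = 9  [terminal]
10. n8.lim = -4  [terminal]
11. n5.depth = 10  [(if C.acc then c₂.lim else c₁.lim) + 1]
12. n9.hot = 21  [a.acc + A.ok + 15]
13. n10.acc = 27  [terminal]
14. n11.pre = 22  [terminal]
15. n9.idx = 13  [f.pre - 9]
16. n3.tag = "pzy"  [A.idx ++ "y"]
17. n12.ok = 19  [E.hot + 28]
18. n12.idx = "uv"  ["uv"]
19. n12.key = -7  [E.hot + 2]
20. n13.hot = -4  [A₀.key + 3]
21. n14.acc = 16  [terminal]
22. n15.acc = 21  [terminal]
23. n13.idx = -2  [a₀.acc + E.hot - 14]
24. n16.pre = 6  [terminal]
25. n17.ok = 29  [len(A₀.idx) + 27]
26. n17.idx = "ur"  ["ur"]
27. n17.key = 18  [A₀.ok + f.pre - 7]
28. n18.sig = 12  [terminal]
29. n17.tag = "ury"  [A.idx ++ "y"]
30. n12.tag = "pr"  ["pr"]
31. n19.lim = 25  [terminal]
32. n2.idx = 25  [len(A₀.tag) + 22]
33. n20.hot = 14  [E₀.idx * -2 + 64]
34. n21.hot = 10  [terminal]
35. n20.idx = 15  [15]
36. n23.sig = "zn"  ["zn"]
37. n23.acc = true  [true]
38. n24.hot = 5  [5]
39. n25.lim = 6  [terminal]
40. n26.hot = -3  [terminal]
41. n24.idx = 16  [c.lim + 10]
42. n23.depth = -5  [E.idx * -2 + 27]
43. n22.lab = 23  [C.depth + 28]
44. n22.hot = 20  [20]
45. n22.tag = -4  [C.depth * 2 + 6]
46. n22.pre = "qv"  ["qv"]
47. n1.lab = 4  [E₁.idx - 11]
48. n1.hot = 1  [S₁.tag + 5]
49. n1.tag = 2  [E₁.idx - 13]
50. n1.pre = "qn"  ["qn"]
51. n27.live = false  [terminal]
52. n0.lab = -9  [-9]
53. n0.hot = 2  [S₁.tag]
54. n0.tag = 16  [len(S₁.pre) + 14]
55. n0.pre = "mqn"  ["m" ++ S₁.pre]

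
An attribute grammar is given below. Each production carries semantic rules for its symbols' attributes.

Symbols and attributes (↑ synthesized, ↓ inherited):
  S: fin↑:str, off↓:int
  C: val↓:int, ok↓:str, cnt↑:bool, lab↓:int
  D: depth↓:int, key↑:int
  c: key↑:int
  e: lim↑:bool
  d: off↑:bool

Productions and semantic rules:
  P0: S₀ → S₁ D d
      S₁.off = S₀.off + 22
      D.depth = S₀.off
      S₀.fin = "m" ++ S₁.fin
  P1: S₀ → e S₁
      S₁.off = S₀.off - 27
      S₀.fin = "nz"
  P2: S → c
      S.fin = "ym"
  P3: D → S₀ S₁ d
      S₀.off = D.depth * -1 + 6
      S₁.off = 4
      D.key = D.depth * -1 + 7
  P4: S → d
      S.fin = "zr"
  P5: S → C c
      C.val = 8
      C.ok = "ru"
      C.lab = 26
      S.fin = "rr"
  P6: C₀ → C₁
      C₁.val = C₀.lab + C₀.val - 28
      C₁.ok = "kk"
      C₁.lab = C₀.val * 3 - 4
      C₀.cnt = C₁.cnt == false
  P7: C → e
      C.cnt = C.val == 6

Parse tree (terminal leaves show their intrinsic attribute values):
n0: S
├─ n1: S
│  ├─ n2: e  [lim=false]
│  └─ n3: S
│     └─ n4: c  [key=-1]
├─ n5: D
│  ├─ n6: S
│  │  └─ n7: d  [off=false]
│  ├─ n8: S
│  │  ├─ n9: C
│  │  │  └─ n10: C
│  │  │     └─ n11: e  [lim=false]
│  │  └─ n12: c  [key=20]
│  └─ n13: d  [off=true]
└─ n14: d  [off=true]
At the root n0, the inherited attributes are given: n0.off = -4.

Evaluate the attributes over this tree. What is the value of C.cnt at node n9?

false

1. n0.off = -4  [given at root]
2. n1.off = 18  [S₀.off + 22]
3. n2.lim = false  [terminal]
4. n3.off = -9  [S₀.off - 27]
5. n4.key = -1  [terminal]
6. n3.fin = "ym"  ["ym"]
7. n1.fin = "nz"  ["nz"]
8. n5.depth = -4  [S₀.off]
9. n6.off = 10  [D.depth * -1 + 6]
10. n7.off = false  [terminal]
11. n6.fin = "zr"  ["zr"]
12. n8.off = 4  [4]
13. n9.val = 8  [8]
14. n9.ok = "ru"  ["ru"]
15. n9.lab = 26  [26]
16. n10.val = 6  [C₀.lab + C₀.val - 28]
17. n10.ok = "kk"  ["kk"]
18. n10.lab = 20  [C₀.val * 3 - 4]
19. n11.lim = false  [terminal]
20. n10.cnt = true  [C.val == 6]
21. n9.cnt = false  [C₁.cnt == false]
22. n12.key = 20  [terminal]
23. n8.fin = "rr"  ["rr"]
24. n13.off = true  [terminal]
25. n5.key = 11  [D.depth * -1 + 7]
26. n14.off = true  [terminal]
27. n0.fin = "mnz"  ["m" ++ S₁.fin]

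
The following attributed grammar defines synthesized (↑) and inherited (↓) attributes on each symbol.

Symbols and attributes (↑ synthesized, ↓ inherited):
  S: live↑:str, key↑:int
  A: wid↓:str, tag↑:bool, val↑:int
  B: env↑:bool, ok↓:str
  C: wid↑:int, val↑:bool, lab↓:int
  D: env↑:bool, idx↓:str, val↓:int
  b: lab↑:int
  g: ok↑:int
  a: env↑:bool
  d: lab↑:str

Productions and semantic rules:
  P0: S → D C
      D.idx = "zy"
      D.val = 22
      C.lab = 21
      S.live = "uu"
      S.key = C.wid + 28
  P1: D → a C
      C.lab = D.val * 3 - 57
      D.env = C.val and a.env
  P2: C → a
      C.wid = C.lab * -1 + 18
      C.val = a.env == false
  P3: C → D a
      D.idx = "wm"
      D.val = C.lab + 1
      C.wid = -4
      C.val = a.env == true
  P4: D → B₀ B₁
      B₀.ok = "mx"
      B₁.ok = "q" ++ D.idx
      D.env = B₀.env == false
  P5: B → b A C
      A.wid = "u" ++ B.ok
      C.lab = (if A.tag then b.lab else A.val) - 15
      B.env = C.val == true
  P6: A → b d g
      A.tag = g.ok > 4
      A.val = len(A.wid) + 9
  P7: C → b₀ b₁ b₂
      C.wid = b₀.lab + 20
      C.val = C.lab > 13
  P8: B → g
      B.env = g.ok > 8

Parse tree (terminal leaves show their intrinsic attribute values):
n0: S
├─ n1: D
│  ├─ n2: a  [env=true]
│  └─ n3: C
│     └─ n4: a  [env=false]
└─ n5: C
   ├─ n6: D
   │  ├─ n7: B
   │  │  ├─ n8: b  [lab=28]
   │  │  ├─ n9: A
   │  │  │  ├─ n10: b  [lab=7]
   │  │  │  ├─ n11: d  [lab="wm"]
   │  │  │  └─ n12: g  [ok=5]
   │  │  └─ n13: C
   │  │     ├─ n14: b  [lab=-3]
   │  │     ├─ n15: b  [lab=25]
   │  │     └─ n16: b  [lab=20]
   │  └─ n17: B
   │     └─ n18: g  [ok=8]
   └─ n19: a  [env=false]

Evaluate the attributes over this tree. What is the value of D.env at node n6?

1. n1.idx = "zy"  ["zy"]
2. n1.val = 22  [22]
3. n2.env = true  [terminal]
4. n3.lab = 9  [D.val * 3 - 57]
5. n4.env = false  [terminal]
6. n3.wid = 9  [C.lab * -1 + 18]
7. n3.val = true  [a.env == false]
8. n1.env = true  [C.val and a.env]
9. n5.lab = 21  [21]
10. n6.idx = "wm"  ["wm"]
11. n6.val = 22  [C.lab + 1]
12. n7.ok = "mx"  ["mx"]
13. n8.lab = 28  [terminal]
14. n9.wid = "umx"  ["u" ++ B.ok]
15. n10.lab = 7  [terminal]
16. n11.lab = "wm"  [terminal]
17. n12.ok = 5  [terminal]
18. n9.tag = true  [g.ok > 4]
19. n9.val = 12  [len(A.wid) + 9]
20. n13.lab = 13  [(if A.tag then b.lab else A.val) - 15]
21. n14.lab = -3  [terminal]
22. n15.lab = 25  [terminal]
23. n16.lab = 20  [terminal]
24. n13.wid = 17  [b₀.lab + 20]
25. n13.val = false  [C.lab > 13]
26. n7.env = false  [C.val == true]
27. n17.ok = "qwm"  ["q" ++ D.idx]
28. n18.ok = 8  [terminal]
29. n17.env = false  [g.ok > 8]
30. n6.env = true  [B₀.env == false]
31. n19.env = false  [terminal]
32. n5.wid = -4  [-4]
33. n5.val = false  [a.env == true]
34. n0.live = "uu"  ["uu"]
35. n0.key = 24  [C.wid + 28]

true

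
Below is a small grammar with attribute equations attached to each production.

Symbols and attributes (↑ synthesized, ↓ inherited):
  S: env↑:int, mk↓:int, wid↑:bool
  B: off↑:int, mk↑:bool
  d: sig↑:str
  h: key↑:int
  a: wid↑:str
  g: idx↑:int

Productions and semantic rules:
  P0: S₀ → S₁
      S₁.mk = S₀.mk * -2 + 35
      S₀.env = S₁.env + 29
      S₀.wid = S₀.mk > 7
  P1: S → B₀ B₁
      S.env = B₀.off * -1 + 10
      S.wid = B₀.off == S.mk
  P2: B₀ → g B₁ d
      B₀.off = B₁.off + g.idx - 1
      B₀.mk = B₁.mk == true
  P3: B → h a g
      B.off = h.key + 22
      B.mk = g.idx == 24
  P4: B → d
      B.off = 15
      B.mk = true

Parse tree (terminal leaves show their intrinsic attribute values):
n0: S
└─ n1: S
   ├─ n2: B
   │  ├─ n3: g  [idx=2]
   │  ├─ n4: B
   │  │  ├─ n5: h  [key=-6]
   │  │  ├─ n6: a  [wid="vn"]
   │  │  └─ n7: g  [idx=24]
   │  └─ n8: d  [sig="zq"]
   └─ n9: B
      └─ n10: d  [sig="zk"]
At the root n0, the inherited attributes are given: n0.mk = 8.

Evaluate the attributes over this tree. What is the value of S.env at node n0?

22

1. n0.mk = 8  [given at root]
2. n1.mk = 19  [S₀.mk * -2 + 35]
3. n3.idx = 2  [terminal]
4. n5.key = -6  [terminal]
5. n6.wid = "vn"  [terminal]
6. n7.idx = 24  [terminal]
7. n4.off = 16  [h.key + 22]
8. n4.mk = true  [g.idx == 24]
9. n8.sig = "zq"  [terminal]
10. n2.off = 17  [B₁.off + g.idx - 1]
11. n2.mk = true  [B₁.mk == true]
12. n10.sig = "zk"  [terminal]
13. n9.off = 15  [15]
14. n9.mk = true  [true]
15. n1.env = -7  [B₀.off * -1 + 10]
16. n1.wid = false  [B₀.off == S.mk]
17. n0.env = 22  [S₁.env + 29]
18. n0.wid = true  [S₀.mk > 7]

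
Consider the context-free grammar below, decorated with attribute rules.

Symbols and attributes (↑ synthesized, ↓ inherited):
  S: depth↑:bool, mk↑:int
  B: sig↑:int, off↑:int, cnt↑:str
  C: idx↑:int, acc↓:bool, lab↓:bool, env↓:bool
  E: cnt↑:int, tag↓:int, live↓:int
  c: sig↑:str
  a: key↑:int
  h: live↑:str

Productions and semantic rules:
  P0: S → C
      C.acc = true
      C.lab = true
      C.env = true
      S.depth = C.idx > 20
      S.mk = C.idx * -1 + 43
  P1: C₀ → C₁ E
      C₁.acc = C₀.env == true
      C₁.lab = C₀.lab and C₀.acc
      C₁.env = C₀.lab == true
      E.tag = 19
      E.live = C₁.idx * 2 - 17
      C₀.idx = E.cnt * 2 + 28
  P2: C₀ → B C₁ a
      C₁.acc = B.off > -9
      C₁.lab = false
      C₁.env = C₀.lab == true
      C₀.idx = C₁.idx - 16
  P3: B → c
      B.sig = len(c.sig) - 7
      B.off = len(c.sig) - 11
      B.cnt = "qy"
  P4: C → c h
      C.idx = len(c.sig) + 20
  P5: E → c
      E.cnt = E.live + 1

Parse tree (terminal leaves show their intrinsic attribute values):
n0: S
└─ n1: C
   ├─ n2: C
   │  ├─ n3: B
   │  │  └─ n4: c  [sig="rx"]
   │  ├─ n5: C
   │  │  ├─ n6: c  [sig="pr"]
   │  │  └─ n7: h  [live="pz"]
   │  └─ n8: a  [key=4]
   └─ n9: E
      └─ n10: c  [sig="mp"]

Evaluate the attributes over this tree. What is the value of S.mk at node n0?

23

1. n1.acc = true  [true]
2. n1.lab = true  [true]
3. n1.env = true  [true]
4. n2.acc = true  [C₀.env == true]
5. n2.lab = true  [C₀.lab and C₀.acc]
6. n2.env = true  [C₀.lab == true]
7. n4.sig = "rx"  [terminal]
8. n3.sig = -5  [len(c.sig) - 7]
9. n3.off = -9  [len(c.sig) - 11]
10. n3.cnt = "qy"  ["qy"]
11. n5.acc = false  [B.off > -9]
12. n5.lab = false  [false]
13. n5.env = true  [C₀.lab == true]
14. n6.sig = "pr"  [terminal]
15. n7.live = "pz"  [terminal]
16. n5.idx = 22  [len(c.sig) + 20]
17. n8.key = 4  [terminal]
18. n2.idx = 6  [C₁.idx - 16]
19. n9.tag = 19  [19]
20. n9.live = -5  [C₁.idx * 2 - 17]
21. n10.sig = "mp"  [terminal]
22. n9.cnt = -4  [E.live + 1]
23. n1.idx = 20  [E.cnt * 2 + 28]
24. n0.depth = false  [C.idx > 20]
25. n0.mk = 23  [C.idx * -1 + 43]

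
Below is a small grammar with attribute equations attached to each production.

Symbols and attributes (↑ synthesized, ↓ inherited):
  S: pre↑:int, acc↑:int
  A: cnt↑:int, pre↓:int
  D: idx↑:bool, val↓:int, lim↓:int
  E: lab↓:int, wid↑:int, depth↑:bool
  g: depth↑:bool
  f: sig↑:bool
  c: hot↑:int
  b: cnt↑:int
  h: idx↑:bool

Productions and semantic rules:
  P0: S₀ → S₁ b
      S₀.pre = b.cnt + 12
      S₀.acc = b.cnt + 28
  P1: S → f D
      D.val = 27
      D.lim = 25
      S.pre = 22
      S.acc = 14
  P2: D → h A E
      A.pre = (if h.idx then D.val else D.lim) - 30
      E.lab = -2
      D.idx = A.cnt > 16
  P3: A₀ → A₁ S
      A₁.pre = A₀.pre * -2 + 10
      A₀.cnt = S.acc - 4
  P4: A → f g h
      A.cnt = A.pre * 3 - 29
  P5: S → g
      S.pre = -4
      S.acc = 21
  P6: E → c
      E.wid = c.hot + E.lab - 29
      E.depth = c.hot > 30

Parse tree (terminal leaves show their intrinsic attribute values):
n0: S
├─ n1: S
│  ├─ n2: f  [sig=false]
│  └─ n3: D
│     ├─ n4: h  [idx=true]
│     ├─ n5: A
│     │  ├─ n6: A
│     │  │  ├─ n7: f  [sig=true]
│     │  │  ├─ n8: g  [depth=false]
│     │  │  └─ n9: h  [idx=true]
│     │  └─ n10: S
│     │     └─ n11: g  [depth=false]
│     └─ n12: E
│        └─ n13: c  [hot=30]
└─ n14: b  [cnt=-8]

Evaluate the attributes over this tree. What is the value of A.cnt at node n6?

1. n2.sig = false  [terminal]
2. n3.val = 27  [27]
3. n3.lim = 25  [25]
4. n4.idx = true  [terminal]
5. n5.pre = -3  [(if h.idx then D.val else D.lim) - 30]
6. n6.pre = 16  [A₀.pre * -2 + 10]
7. n7.sig = true  [terminal]
8. n8.depth = false  [terminal]
9. n9.idx = true  [terminal]
10. n6.cnt = 19  [A.pre * 3 - 29]
11. n11.depth = false  [terminal]
12. n10.pre = -4  [-4]
13. n10.acc = 21  [21]
14. n5.cnt = 17  [S.acc - 4]
15. n12.lab = -2  [-2]
16. n13.hot = 30  [terminal]
17. n12.wid = -1  [c.hot + E.lab - 29]
18. n12.depth = false  [c.hot > 30]
19. n3.idx = true  [A.cnt > 16]
20. n1.pre = 22  [22]
21. n1.acc = 14  [14]
22. n14.cnt = -8  [terminal]
23. n0.pre = 4  [b.cnt + 12]
24. n0.acc = 20  [b.cnt + 28]

19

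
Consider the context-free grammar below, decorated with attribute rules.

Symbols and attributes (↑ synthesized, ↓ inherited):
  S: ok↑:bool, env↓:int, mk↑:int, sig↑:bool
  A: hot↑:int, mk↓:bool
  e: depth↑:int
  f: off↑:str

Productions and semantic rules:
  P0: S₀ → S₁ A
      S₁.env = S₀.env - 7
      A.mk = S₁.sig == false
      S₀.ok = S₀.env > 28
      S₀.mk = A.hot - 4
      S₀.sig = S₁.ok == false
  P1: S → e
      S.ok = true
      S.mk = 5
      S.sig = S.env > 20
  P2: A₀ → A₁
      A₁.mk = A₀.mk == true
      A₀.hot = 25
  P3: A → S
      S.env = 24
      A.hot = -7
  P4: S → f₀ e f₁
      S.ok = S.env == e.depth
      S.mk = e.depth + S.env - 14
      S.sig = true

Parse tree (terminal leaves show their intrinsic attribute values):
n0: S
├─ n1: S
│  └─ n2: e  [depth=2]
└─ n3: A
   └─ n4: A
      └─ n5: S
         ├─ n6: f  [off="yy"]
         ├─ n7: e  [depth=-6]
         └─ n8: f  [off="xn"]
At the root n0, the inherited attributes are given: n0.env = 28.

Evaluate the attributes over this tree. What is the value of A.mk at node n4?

1. n0.env = 28  [given at root]
2. n1.env = 21  [S₀.env - 7]
3. n2.depth = 2  [terminal]
4. n1.ok = true  [true]
5. n1.mk = 5  [5]
6. n1.sig = true  [S.env > 20]
7. n3.mk = false  [S₁.sig == false]
8. n4.mk = false  [A₀.mk == true]
9. n5.env = 24  [24]
10. n6.off = "yy"  [terminal]
11. n7.depth = -6  [terminal]
12. n8.off = "xn"  [terminal]
13. n5.ok = false  [S.env == e.depth]
14. n5.mk = 4  [e.depth + S.env - 14]
15. n5.sig = true  [true]
16. n4.hot = -7  [-7]
17. n3.hot = 25  [25]
18. n0.ok = false  [S₀.env > 28]
19. n0.mk = 21  [A.hot - 4]
20. n0.sig = false  [S₁.ok == false]

false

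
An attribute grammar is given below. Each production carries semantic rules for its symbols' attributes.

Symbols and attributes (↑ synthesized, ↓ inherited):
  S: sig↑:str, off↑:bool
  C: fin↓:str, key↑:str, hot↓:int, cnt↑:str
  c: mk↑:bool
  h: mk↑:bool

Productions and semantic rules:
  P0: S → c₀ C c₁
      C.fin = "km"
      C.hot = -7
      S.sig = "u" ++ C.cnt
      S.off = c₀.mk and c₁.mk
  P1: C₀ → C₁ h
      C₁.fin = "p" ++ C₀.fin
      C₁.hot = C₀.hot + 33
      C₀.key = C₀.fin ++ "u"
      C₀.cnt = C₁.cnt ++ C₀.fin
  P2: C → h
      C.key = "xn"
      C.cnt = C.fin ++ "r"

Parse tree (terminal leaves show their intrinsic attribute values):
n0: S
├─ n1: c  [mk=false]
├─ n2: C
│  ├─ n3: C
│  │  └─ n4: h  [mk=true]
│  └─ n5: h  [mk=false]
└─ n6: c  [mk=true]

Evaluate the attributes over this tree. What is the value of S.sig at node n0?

1. n1.mk = false  [terminal]
2. n2.fin = "km"  ["km"]
3. n2.hot = -7  [-7]
4. n3.fin = "pkm"  ["p" ++ C₀.fin]
5. n3.hot = 26  [C₀.hot + 33]
6. n4.mk = true  [terminal]
7. n3.key = "xn"  ["xn"]
8. n3.cnt = "pkmr"  [C.fin ++ "r"]
9. n5.mk = false  [terminal]
10. n2.key = "kmu"  [C₀.fin ++ "u"]
11. n2.cnt = "pkmrkm"  [C₁.cnt ++ C₀.fin]
12. n6.mk = true  [terminal]
13. n0.sig = "upkmrkm"  ["u" ++ C.cnt]
14. n0.off = false  [c₀.mk and c₁.mk]

"upkmrkm"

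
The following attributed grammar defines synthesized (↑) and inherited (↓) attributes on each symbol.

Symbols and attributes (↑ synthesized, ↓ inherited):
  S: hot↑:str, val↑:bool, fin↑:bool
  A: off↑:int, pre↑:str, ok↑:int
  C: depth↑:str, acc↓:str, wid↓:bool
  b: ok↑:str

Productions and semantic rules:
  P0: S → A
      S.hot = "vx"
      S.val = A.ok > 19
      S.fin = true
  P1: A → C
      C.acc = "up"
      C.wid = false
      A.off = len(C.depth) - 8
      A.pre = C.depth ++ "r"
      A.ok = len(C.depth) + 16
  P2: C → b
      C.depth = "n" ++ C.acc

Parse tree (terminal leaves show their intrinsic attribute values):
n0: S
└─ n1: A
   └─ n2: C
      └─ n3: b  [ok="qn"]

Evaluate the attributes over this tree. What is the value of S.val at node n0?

1. n2.acc = "up"  ["up"]
2. n2.wid = false  [false]
3. n3.ok = "qn"  [terminal]
4. n2.depth = "nup"  ["n" ++ C.acc]
5. n1.off = -5  [len(C.depth) - 8]
6. n1.pre = "nupr"  [C.depth ++ "r"]
7. n1.ok = 19  [len(C.depth) + 16]
8. n0.hot = "vx"  ["vx"]
9. n0.val = false  [A.ok > 19]
10. n0.fin = true  [true]

false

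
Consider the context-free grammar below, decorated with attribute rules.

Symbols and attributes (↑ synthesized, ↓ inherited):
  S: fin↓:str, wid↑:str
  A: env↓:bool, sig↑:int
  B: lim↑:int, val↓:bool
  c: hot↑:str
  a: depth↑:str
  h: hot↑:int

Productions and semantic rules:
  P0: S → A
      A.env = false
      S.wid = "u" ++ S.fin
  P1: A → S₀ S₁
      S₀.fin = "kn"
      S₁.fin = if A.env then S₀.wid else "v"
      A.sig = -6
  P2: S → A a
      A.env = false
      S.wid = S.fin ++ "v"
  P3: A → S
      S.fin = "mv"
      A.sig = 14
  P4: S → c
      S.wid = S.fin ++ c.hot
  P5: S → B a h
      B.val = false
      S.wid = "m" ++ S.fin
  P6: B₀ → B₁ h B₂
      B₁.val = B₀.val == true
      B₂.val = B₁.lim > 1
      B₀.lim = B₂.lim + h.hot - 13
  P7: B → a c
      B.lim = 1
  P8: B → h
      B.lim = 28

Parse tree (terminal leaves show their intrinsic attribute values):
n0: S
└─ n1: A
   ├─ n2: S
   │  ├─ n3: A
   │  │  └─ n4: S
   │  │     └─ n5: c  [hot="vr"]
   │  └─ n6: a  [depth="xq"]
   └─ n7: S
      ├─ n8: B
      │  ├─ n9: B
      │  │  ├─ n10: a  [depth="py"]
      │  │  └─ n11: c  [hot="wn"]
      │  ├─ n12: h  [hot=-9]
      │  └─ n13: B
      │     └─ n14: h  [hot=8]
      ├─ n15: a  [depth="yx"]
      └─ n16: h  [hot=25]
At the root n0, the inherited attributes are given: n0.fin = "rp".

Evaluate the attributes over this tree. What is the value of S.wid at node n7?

1. n0.fin = "rp"  [given at root]
2. n1.env = false  [false]
3. n2.fin = "kn"  ["kn"]
4. n3.env = false  [false]
5. n4.fin = "mv"  ["mv"]
6. n5.hot = "vr"  [terminal]
7. n4.wid = "mvvr"  [S.fin ++ c.hot]
8. n3.sig = 14  [14]
9. n6.depth = "xq"  [terminal]
10. n2.wid = "knv"  [S.fin ++ "v"]
11. n7.fin = "v"  [if A.env then S₀.wid else "v"]
12. n8.val = false  [false]
13. n9.val = false  [B₀.val == true]
14. n10.depth = "py"  [terminal]
15. n11.hot = "wn"  [terminal]
16. n9.lim = 1  [1]
17. n12.hot = -9  [terminal]
18. n13.val = false  [B₁.lim > 1]
19. n14.hot = 8  [terminal]
20. n13.lim = 28  [28]
21. n8.lim = 6  [B₂.lim + h.hot - 13]
22. n15.depth = "yx"  [terminal]
23. n16.hot = 25  [terminal]
24. n7.wid = "mv"  ["m" ++ S.fin]
25. n1.sig = -6  [-6]
26. n0.wid = "urp"  ["u" ++ S.fin]

"mv"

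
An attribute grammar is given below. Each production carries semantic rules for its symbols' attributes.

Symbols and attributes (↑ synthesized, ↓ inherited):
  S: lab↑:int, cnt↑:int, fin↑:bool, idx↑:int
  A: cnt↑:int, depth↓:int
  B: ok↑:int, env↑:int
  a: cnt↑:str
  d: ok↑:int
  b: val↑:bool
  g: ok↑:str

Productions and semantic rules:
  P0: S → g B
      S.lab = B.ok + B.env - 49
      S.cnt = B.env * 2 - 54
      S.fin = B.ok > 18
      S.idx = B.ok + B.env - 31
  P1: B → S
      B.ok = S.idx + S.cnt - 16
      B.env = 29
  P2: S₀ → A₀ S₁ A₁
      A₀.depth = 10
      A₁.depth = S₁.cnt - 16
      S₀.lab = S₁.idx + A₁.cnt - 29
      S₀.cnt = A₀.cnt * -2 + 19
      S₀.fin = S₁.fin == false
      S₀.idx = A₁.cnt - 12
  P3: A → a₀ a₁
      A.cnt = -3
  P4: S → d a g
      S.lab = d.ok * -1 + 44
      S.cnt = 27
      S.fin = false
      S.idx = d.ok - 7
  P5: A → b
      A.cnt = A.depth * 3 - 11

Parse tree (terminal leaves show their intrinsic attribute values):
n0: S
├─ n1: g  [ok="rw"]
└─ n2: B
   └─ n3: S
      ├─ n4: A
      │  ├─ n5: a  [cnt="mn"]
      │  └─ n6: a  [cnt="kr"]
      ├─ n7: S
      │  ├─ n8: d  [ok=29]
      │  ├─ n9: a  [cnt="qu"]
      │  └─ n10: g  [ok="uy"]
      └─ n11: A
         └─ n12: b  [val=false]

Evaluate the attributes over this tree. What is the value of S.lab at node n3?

1. n1.ok = "rw"  [terminal]
2. n4.depth = 10  [10]
3. n5.cnt = "mn"  [terminal]
4. n6.cnt = "kr"  [terminal]
5. n4.cnt = -3  [-3]
6. n8.ok = 29  [terminal]
7. n9.cnt = "qu"  [terminal]
8. n10.ok = "uy"  [terminal]
9. n7.lab = 15  [d.ok * -1 + 44]
10. n7.cnt = 27  [27]
11. n7.fin = false  [false]
12. n7.idx = 22  [d.ok - 7]
13. n11.depth = 11  [S₁.cnt - 16]
14. n12.val = false  [terminal]
15. n11.cnt = 22  [A.depth * 3 - 11]
16. n3.lab = 15  [S₁.idx + A₁.cnt - 29]
17. n3.cnt = 25  [A₀.cnt * -2 + 19]
18. n3.fin = true  [S₁.fin == false]
19. n3.idx = 10  [A₁.cnt - 12]
20. n2.ok = 19  [S.idx + S.cnt - 16]
21. n2.env = 29  [29]
22. n0.lab = -1  [B.ok + B.env - 49]
23. n0.cnt = 4  [B.env * 2 - 54]
24. n0.fin = true  [B.ok > 18]
25. n0.idx = 17  [B.ok + B.env - 31]

15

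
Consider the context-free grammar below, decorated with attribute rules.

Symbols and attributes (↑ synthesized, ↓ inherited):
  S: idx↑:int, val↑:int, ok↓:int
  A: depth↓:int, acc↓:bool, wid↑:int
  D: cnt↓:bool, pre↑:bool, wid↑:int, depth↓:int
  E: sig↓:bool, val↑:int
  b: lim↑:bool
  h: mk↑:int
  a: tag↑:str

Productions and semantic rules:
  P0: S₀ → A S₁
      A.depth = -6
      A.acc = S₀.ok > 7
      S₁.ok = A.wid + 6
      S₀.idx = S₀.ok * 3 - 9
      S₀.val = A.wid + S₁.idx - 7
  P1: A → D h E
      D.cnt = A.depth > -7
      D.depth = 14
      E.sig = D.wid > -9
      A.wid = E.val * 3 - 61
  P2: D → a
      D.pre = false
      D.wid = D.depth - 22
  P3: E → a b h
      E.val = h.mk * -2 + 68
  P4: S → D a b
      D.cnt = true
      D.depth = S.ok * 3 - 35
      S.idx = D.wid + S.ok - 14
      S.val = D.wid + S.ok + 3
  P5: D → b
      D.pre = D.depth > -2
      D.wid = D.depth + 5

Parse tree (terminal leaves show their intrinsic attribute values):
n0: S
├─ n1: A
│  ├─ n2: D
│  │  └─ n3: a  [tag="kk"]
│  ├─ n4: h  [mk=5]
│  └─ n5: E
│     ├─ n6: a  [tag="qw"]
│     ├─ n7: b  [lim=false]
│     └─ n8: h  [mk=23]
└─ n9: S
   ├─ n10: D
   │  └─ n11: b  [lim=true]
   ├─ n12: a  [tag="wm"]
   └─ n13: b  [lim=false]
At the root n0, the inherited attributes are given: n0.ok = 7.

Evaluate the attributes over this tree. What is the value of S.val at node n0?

1. n0.ok = 7  [given at root]
2. n1.depth = -6  [-6]
3. n1.acc = false  [S₀.ok > 7]
4. n2.cnt = true  [A.depth > -7]
5. n2.depth = 14  [14]
6. n3.tag = "kk"  [terminal]
7. n2.pre = false  [false]
8. n2.wid = -8  [D.depth - 22]
9. n4.mk = 5  [terminal]
10. n5.sig = true  [D.wid > -9]
11. n6.tag = "qw"  [terminal]
12. n7.lim = false  [terminal]
13. n8.mk = 23  [terminal]
14. n5.val = 22  [h.mk * -2 + 68]
15. n1.wid = 5  [E.val * 3 - 61]
16. n9.ok = 11  [A.wid + 6]
17. n10.cnt = true  [true]
18. n10.depth = -2  [S.ok * 3 - 35]
19. n11.lim = true  [terminal]
20. n10.pre = false  [D.depth > -2]
21. n10.wid = 3  [D.depth + 5]
22. n12.tag = "wm"  [terminal]
23. n13.lim = false  [terminal]
24. n9.idx = 0  [D.wid + S.ok - 14]
25. n9.val = 17  [D.wid + S.ok + 3]
26. n0.idx = 12  [S₀.ok * 3 - 9]
27. n0.val = -2  [A.wid + S₁.idx - 7]

-2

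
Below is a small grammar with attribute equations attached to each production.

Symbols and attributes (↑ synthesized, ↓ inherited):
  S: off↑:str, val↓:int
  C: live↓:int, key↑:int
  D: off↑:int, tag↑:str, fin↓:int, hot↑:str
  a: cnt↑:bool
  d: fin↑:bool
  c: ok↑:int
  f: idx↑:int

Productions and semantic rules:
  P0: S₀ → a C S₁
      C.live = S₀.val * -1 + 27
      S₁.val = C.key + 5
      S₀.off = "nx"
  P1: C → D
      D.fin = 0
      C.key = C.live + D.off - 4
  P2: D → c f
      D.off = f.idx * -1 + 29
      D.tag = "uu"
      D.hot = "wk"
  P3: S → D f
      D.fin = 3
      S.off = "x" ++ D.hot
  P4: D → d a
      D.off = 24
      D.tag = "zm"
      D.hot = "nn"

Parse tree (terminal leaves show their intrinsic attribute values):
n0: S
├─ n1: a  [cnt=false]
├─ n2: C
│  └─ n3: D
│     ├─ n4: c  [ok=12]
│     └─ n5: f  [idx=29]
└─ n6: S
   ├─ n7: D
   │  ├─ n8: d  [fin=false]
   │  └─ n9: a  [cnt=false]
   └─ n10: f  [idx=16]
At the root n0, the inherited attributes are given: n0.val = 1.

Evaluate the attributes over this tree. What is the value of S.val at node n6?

1. n0.val = 1  [given at root]
2. n1.cnt = false  [terminal]
3. n2.live = 26  [S₀.val * -1 + 27]
4. n3.fin = 0  [0]
5. n4.ok = 12  [terminal]
6. n5.idx = 29  [terminal]
7. n3.off = 0  [f.idx * -1 + 29]
8. n3.tag = "uu"  ["uu"]
9. n3.hot = "wk"  ["wk"]
10. n2.key = 22  [C.live + D.off - 4]
11. n6.val = 27  [C.key + 5]
12. n7.fin = 3  [3]
13. n8.fin = false  [terminal]
14. n9.cnt = false  [terminal]
15. n7.off = 24  [24]
16. n7.tag = "zm"  ["zm"]
17. n7.hot = "nn"  ["nn"]
18. n10.idx = 16  [terminal]
19. n6.off = "xnn"  ["x" ++ D.hot]
20. n0.off = "nx"  ["nx"]

27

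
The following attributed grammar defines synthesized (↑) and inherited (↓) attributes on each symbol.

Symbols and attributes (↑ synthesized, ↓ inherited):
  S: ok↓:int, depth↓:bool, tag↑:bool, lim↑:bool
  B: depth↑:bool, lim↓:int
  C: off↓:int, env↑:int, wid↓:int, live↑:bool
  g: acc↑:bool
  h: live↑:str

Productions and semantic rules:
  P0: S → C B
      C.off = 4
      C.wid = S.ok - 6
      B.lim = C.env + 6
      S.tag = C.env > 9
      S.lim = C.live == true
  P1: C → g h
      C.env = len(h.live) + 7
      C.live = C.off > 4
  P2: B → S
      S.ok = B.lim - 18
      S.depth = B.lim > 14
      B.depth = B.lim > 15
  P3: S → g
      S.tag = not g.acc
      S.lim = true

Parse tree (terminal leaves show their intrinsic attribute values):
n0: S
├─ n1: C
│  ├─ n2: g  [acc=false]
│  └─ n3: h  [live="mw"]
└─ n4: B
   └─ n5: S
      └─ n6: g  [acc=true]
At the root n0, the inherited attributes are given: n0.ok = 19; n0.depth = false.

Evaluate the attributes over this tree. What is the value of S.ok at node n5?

-3

1. n0.ok = 19  [given at root]
2. n0.depth = false  [given at root]
3. n1.off = 4  [4]
4. n1.wid = 13  [S.ok - 6]
5. n2.acc = false  [terminal]
6. n3.live = "mw"  [terminal]
7. n1.env = 9  [len(h.live) + 7]
8. n1.live = false  [C.off > 4]
9. n4.lim = 15  [C.env + 6]
10. n5.ok = -3  [B.lim - 18]
11. n5.depth = true  [B.lim > 14]
12. n6.acc = true  [terminal]
13. n5.tag = false  [not g.acc]
14. n5.lim = true  [true]
15. n4.depth = false  [B.lim > 15]
16. n0.tag = false  [C.env > 9]
17. n0.lim = false  [C.live == true]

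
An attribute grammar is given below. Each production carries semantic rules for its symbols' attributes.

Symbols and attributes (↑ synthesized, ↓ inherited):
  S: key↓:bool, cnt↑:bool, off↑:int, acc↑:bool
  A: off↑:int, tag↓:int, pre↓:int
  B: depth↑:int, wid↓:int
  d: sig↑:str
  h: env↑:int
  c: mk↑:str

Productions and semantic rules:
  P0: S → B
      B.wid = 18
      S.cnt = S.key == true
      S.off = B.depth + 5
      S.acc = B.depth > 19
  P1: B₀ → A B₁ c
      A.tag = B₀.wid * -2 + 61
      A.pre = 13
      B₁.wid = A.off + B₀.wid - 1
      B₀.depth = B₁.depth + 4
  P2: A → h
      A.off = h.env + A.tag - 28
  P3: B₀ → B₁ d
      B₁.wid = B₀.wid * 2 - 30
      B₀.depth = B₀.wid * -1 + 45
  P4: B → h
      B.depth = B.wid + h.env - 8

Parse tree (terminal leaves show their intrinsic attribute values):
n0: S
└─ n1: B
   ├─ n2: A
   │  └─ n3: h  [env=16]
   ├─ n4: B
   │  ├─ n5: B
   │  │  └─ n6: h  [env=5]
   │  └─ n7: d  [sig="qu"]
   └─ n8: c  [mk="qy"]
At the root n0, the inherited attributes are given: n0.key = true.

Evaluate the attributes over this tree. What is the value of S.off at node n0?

24

1. n0.key = true  [given at root]
2. n1.wid = 18  [18]
3. n2.tag = 25  [B₀.wid * -2 + 61]
4. n2.pre = 13  [13]
5. n3.env = 16  [terminal]
6. n2.off = 13  [h.env + A.tag - 28]
7. n4.wid = 30  [A.off + B₀.wid - 1]
8. n5.wid = 30  [B₀.wid * 2 - 30]
9. n6.env = 5  [terminal]
10. n5.depth = 27  [B.wid + h.env - 8]
11. n7.sig = "qu"  [terminal]
12. n4.depth = 15  [B₀.wid * -1 + 45]
13. n8.mk = "qy"  [terminal]
14. n1.depth = 19  [B₁.depth + 4]
15. n0.cnt = true  [S.key == true]
16. n0.off = 24  [B.depth + 5]
17. n0.acc = false  [B.depth > 19]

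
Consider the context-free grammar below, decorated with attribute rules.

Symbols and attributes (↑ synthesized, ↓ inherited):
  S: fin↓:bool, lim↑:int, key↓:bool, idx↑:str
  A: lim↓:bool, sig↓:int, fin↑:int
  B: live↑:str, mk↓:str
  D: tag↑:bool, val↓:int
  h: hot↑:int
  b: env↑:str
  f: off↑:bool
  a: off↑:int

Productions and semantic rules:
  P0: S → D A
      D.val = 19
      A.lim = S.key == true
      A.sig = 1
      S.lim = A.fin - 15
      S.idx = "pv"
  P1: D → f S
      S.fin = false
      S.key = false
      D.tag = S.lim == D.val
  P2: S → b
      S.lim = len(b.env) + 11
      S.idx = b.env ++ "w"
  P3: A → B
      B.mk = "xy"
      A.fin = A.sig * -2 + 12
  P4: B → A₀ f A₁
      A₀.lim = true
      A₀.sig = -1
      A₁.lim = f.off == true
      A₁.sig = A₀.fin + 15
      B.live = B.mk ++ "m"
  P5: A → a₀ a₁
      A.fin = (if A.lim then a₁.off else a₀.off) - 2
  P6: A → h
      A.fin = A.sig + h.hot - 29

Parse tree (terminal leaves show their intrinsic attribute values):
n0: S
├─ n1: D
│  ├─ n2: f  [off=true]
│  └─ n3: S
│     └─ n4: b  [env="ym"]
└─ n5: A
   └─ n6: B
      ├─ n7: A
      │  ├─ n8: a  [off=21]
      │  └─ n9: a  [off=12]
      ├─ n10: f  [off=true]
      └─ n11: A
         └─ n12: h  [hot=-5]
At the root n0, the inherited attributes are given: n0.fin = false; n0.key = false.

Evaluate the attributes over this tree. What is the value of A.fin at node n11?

1. n0.fin = false  [given at root]
2. n0.key = false  [given at root]
3. n1.val = 19  [19]
4. n2.off = true  [terminal]
5. n3.fin = false  [false]
6. n3.key = false  [false]
7. n4.env = "ym"  [terminal]
8. n3.lim = 13  [len(b.env) + 11]
9. n3.idx = "ymw"  [b.env ++ "w"]
10. n1.tag = false  [S.lim == D.val]
11. n5.lim = false  [S.key == true]
12. n5.sig = 1  [1]
13. n6.mk = "xy"  ["xy"]
14. n7.lim = true  [true]
15. n7.sig = -1  [-1]
16. n8.off = 21  [terminal]
17. n9.off = 12  [terminal]
18. n7.fin = 10  [(if A.lim then a₁.off else a₀.off) - 2]
19. n10.off = true  [terminal]
20. n11.lim = true  [f.off == true]
21. n11.sig = 25  [A₀.fin + 15]
22. n12.hot = -5  [terminal]
23. n11.fin = -9  [A.sig + h.hot - 29]
24. n6.live = "xym"  [B.mk ++ "m"]
25. n5.fin = 10  [A.sig * -2 + 12]
26. n0.lim = -5  [A.fin - 15]
27. n0.idx = "pv"  ["pv"]

-9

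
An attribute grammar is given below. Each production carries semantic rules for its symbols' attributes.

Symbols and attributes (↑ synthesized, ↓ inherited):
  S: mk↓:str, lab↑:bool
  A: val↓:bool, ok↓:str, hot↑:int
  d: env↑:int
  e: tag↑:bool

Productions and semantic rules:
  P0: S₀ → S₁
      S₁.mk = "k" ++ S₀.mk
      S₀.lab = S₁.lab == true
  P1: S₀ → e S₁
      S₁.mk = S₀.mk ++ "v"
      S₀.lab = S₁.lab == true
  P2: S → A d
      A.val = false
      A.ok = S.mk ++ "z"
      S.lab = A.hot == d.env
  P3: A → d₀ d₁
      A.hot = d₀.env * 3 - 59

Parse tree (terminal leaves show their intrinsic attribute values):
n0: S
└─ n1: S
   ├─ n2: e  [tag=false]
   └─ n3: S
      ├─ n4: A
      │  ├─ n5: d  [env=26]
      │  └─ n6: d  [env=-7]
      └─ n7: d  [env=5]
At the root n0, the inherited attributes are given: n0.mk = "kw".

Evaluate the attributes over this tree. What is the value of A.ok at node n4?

"kkwvz"

1. n0.mk = "kw"  [given at root]
2. n1.mk = "kkw"  ["k" ++ S₀.mk]
3. n2.tag = false  [terminal]
4. n3.mk = "kkwv"  [S₀.mk ++ "v"]
5. n4.val = false  [false]
6. n4.ok = "kkwvz"  [S.mk ++ "z"]
7. n5.env = 26  [terminal]
8. n6.env = -7  [terminal]
9. n4.hot = 19  [d₀.env * 3 - 59]
10. n7.env = 5  [terminal]
11. n3.lab = false  [A.hot == d.env]
12. n1.lab = false  [S₁.lab == true]
13. n0.lab = false  [S₁.lab == true]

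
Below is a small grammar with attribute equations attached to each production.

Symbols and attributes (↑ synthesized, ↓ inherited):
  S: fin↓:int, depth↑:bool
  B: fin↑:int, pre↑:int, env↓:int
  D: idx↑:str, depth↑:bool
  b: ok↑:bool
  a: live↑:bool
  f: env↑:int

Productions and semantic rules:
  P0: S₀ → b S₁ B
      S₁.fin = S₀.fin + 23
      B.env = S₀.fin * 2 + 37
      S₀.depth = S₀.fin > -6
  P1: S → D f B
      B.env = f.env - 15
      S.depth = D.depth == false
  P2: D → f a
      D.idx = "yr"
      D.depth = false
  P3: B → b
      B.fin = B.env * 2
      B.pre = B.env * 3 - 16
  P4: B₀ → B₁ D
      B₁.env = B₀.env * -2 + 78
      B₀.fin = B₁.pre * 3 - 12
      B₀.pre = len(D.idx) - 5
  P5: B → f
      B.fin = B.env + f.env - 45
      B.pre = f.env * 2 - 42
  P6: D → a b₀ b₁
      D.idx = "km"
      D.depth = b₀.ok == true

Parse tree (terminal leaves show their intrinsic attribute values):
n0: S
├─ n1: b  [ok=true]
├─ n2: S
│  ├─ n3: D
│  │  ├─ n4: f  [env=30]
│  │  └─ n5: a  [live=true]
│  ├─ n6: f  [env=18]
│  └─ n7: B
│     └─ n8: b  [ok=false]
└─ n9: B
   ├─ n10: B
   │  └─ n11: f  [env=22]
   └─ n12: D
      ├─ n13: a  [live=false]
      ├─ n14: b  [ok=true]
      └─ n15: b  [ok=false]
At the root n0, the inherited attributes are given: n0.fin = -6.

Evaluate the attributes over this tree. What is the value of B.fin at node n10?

1. n0.fin = -6  [given at root]
2. n1.ok = true  [terminal]
3. n2.fin = 17  [S₀.fin + 23]
4. n4.env = 30  [terminal]
5. n5.live = true  [terminal]
6. n3.idx = "yr"  ["yr"]
7. n3.depth = false  [false]
8. n6.env = 18  [terminal]
9. n7.env = 3  [f.env - 15]
10. n8.ok = false  [terminal]
11. n7.fin = 6  [B.env * 2]
12. n7.pre = -7  [B.env * 3 - 16]
13. n2.depth = true  [D.depth == false]
14. n9.env = 25  [S₀.fin * 2 + 37]
15. n10.env = 28  [B₀.env * -2 + 78]
16. n11.env = 22  [terminal]
17. n10.fin = 5  [B.env + f.env - 45]
18. n10.pre = 2  [f.env * 2 - 42]
19. n13.live = false  [terminal]
20. n14.ok = true  [terminal]
21. n15.ok = false  [terminal]
22. n12.idx = "km"  ["km"]
23. n12.depth = true  [b₀.ok == true]
24. n9.fin = -6  [B₁.pre * 3 - 12]
25. n9.pre = -3  [len(D.idx) - 5]
26. n0.depth = false  [S₀.fin > -6]

5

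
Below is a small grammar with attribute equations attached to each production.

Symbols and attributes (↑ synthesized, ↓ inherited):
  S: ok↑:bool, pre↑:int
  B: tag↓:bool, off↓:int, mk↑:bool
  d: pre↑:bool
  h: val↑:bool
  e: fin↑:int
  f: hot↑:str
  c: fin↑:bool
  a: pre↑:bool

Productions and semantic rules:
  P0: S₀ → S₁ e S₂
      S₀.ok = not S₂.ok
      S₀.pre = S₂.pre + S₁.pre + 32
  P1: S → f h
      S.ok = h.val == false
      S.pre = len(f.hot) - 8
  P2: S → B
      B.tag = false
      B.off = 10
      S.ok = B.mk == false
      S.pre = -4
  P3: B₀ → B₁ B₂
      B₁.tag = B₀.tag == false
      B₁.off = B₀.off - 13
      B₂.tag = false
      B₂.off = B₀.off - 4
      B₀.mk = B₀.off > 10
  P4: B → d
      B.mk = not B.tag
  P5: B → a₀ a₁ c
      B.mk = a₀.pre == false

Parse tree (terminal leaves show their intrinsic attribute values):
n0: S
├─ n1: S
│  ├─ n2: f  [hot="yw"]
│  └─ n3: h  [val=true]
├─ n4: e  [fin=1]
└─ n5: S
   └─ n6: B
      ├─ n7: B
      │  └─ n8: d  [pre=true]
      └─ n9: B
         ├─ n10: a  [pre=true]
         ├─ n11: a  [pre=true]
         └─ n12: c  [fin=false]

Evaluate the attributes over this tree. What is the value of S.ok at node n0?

1. n2.hot = "yw"  [terminal]
2. n3.val = true  [terminal]
3. n1.ok = false  [h.val == false]
4. n1.pre = -6  [len(f.hot) - 8]
5. n4.fin = 1  [terminal]
6. n6.tag = false  [false]
7. n6.off = 10  [10]
8. n7.tag = true  [B₀.tag == false]
9. n7.off = -3  [B₀.off - 13]
10. n8.pre = true  [terminal]
11. n7.mk = false  [not B.tag]
12. n9.tag = false  [false]
13. n9.off = 6  [B₀.off - 4]
14. n10.pre = true  [terminal]
15. n11.pre = true  [terminal]
16. n12.fin = false  [terminal]
17. n9.mk = false  [a₀.pre == false]
18. n6.mk = false  [B₀.off > 10]
19. n5.ok = true  [B.mk == false]
20. n5.pre = -4  [-4]
21. n0.ok = false  [not S₂.ok]
22. n0.pre = 22  [S₂.pre + S₁.pre + 32]

false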